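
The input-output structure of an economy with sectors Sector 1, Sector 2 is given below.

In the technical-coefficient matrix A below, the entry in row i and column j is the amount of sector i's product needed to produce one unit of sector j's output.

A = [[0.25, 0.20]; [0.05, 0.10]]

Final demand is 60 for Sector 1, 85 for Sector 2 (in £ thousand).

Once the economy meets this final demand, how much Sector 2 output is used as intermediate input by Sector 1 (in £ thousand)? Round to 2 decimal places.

I − A =
  [   0.75    -0.20]
  [  -0.05     0.90]
det(I−A) = (0.75)(0.90) − (-0.20)(-0.05) = 0.6650
adj(I−A) = [[0.90, 0.20], [0.05, 0.75]]
(I − A)⁻¹ = adj(I−A) / det(I−A) ≈
  [   1.3534     0.3008]
  [   0.0752     1.1278]
First solve x = (I − A)⁻¹ d = adj(I−A)·d / det(I−A); in particular x_1 = (0.90·60 + 0.20·85) / 0.6650 = 71.00 / 0.6650 ≈ 106.7669.
Intermediate flow from 2 to 1: z_21 = a_21 · x_1 = 0.05 × 71.00 / 0.6650 = 3.55 / 0.6650 ≈ 5.34.

z_21 = 5.34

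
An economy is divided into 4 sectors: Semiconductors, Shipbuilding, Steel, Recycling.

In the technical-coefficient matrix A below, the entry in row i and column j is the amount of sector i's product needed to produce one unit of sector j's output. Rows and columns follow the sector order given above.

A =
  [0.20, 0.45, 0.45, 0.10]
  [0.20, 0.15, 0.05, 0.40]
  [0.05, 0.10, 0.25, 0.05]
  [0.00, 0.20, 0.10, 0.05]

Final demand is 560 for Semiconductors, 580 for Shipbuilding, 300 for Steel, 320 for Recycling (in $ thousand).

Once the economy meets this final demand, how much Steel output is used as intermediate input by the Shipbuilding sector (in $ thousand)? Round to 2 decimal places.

z_32 = 158.94

I − A =
  [   0.80    -0.45    -0.45    -0.10]
  [  -0.20     0.85    -0.05    -0.40]
  [  -0.05    -0.10     0.75    -0.05]
  [   0.00    -0.20    -0.10     0.95]
Compute the cofactors C_ij = (−1)^(i+j)·(3×3 minor ij) of I−A; the adjugate is their transpose:
adj(I−A) = Cᵀ =
  [ 0.532125   0.381625   0.376250   0.236500]
  [ 0.145875   0.544125   0.157500   0.252750]
  [ 0.057375   0.106375   0.492500   0.076750]
  [ 0.036750   0.125750   0.085000   0.409250]
det(I−A) = Σ_j (I−A)_1j·C_1j = (0.80)(0.532125) + (-0.45)(0.145875) + (-0.45)(0.057375) + (-0.10)(0.036750) = 0.3305625
(I − A)⁻¹ = adj(I−A) / det(I−A) ≈
  [   1.6098     1.1545     1.1382     0.7154]
  [   0.4413     1.6461     0.4765     0.7646]
  [   0.1736     0.3218     1.4899     0.2322]
  [   0.1112     0.3804     0.2571     1.2380]
First solve x = (I − A)⁻¹ d = adj(I−A)·d / det(I−A); in particular x_2 = (0.145875·560 + 0.544125·580 + 0.157500·300 + 0.252750·320) / 0.3305625 = 525.4125 / 0.3305625 ≈ 1589.4498.
Intermediate flow from 3 to 2: z_32 = a_32 · x_2 = 0.10 × 525.4125 / 0.3305625 = 52.54125 / 0.3305625 ≈ 158.94.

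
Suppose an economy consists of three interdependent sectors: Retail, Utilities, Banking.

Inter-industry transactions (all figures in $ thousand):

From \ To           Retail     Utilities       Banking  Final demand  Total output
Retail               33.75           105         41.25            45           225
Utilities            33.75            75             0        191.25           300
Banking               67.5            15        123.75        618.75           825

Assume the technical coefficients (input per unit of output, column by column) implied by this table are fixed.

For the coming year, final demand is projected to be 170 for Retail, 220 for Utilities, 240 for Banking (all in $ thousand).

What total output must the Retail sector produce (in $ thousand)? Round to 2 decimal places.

Technical coefficients a_ij = z_ij / X_j:
  a_RR = 33.75/225 = 0.15, a_UR = 33.75/225 = 0.15, a_BR = 67.5/225 = 0.30
  a_RU = 105/300 = 0.35, a_UU = 75/300 = 0.25, a_BU = 15/300 = 0.05
  a_RB = 41.25/825 = 0.05, a_UB = 0/825 = 0.00, a_BB = 123.75/825 = 0.15
I − A =
  [   0.85    -0.35    -0.05]
  [  -0.15     0.75     0.00]
  [  -0.30    -0.05     0.85]
Cofactors of I−A, C_ij = (−1)^(i+j)·(minor ij) (rows/columns in the sector order above):
  C_11 = (0.75)(0.85) − (0.00)(-0.05) = 0.6375
  C_12 = −[(-0.15)(0.85) − (0.00)(-0.30)] = 0.1275
  C_13 = (-0.15)(-0.05) − (0.75)(-0.30) = 0.2325
  C_21 = −[(-0.35)(0.85) − (-0.05)(-0.05)] = 0.3000
  C_22 = (0.85)(0.85) − (-0.05)(-0.30) = 0.7075
  C_23 = −[(0.85)(-0.05) − (-0.35)(-0.30)] = 0.1475
  C_31 = (-0.35)(0.00) − (-0.05)(0.75) = 0.0375
  C_32 = −[(0.85)(0.00) − (-0.05)(-0.15)] = 0.0075
  C_33 = (0.85)(0.75) − (-0.35)(-0.15) = 0.5850
det(I−A) = Σ_j (I−A)_1j·C_1j = (0.85)(0.6375) + (-0.35)(0.1275) + (-0.05)(0.2325) = 0.485625
adj(I−A) = Cᵀ =
  [ 0.6375   0.3000   0.0375]
  [ 0.1275   0.7075   0.0075]
  [ 0.2325   0.1475   0.5850]
(I − A)⁻¹ = adj(I−A) / det(I−A) ≈
  [   1.3127     0.6178     0.0772]
  [   0.2625     1.4569     0.0154]
  [   0.4788     0.3037     1.2046]
x = (I − A)⁻¹ d = adj(I−A)·d / det(I−A), with det(I−A) = 0.485625:
  x_R = (0.6375·170 + 0.3000·220 + 0.0375·240) / 0.485625 = 183.375 / 0.485625 ≈ 377.61
  x_U = (0.1275·170 + 0.7075·220 + 0.0075·240) / 0.485625 = 179.125 / 0.485625 ≈ 368.85
  x_B = (0.2325·170 + 0.1475·220 + 0.5850·240) / 0.485625 = 212.375 / 0.485625 ≈ 437.32

x_R = 377.61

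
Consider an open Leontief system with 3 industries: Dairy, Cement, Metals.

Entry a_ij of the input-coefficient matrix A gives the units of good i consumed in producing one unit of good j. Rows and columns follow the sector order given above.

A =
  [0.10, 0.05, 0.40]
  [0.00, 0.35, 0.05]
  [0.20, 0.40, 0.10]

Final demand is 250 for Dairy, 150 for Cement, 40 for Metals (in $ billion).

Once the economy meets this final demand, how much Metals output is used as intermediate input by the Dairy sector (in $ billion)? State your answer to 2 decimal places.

z_31 = 80.04

I − A =
  [   0.90    -0.05    -0.40]
  [   0.00     0.65    -0.05]
  [  -0.20    -0.40     0.90]
Cofactors of I−A, C_ij = (−1)^(i+j)·(minor ij) (rows/columns in the sector order above):
  C_11 = (0.65)(0.90) − (-0.05)(-0.40) = 0.5650
  C_12 = −[(0.00)(0.90) − (-0.05)(-0.20)] = 0.0100
  C_13 = (0.00)(-0.40) − (0.65)(-0.20) = 0.1300
  C_21 = −[(-0.05)(0.90) − (-0.40)(-0.40)] = 0.2050
  C_22 = (0.90)(0.90) − (-0.40)(-0.20) = 0.7300
  C_23 = −[(0.90)(-0.40) − (-0.05)(-0.20)] = 0.3700
  C_31 = (-0.05)(-0.05) − (-0.40)(0.65) = 0.2625
  C_32 = −[(0.90)(-0.05) − (-0.40)(0.00)] = 0.0450
  C_33 = (0.90)(0.65) − (-0.05)(0.00) = 0.5850
det(I−A) = Σ_j (I−A)_1j·C_1j = (0.90)(0.5650) + (-0.05)(0.0100) + (-0.40)(0.1300) = 0.4560
adj(I−A) = Cᵀ =
  [ 0.5650   0.2050   0.2625]
  [ 0.0100   0.7300   0.0450]
  [ 0.1300   0.3700   0.5850]
(I − A)⁻¹ = adj(I−A) / det(I−A) ≈
  [   1.2390     0.4496     0.5757]
  [   0.0219     1.6009     0.0987]
  [   0.2851     0.8114     1.2829]
First solve x = (I − A)⁻¹ d = adj(I−A)·d / det(I−A); in particular x_1 = (0.5650·250 + 0.2050·150 + 0.2625·40) / 0.4560 = 182.50 / 0.4560 ≈ 400.2193.
Intermediate flow from 3 to 1: z_31 = a_31 · x_1 = 0.20 × 182.50 / 0.4560 = 36.50 / 0.4560 ≈ 80.04.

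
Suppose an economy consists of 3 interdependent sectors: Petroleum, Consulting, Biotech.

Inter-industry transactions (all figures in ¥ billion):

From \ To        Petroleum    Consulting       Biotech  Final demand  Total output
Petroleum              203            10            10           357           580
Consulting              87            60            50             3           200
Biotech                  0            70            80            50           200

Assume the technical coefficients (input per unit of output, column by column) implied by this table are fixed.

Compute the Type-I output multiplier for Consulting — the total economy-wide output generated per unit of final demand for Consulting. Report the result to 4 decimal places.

Technical coefficients a_ij = z_ij / X_j:
  a_PP = 203/580 = 0.35, a_CP = 87/580 = 0.15, a_BP = 0/580 = 0.00
  a_PC = 10/200 = 0.05, a_CC = 60/200 = 0.30, a_BC = 70/200 = 0.35
  a_PB = 10/200 = 0.05, a_CB = 50/200 = 0.25, a_BB = 80/200 = 0.40
I − A =
  [   0.65    -0.05    -0.05]
  [  -0.15     0.70    -0.25]
  [   0.00    -0.35     0.60]
Cofactors of I−A, C_ij = (−1)^(i+j)·(minor ij) (rows/columns in the sector order above):
  C_11 = (0.70)(0.60) − (-0.25)(-0.35) = 0.3325
  C_12 = −[(-0.15)(0.60) − (-0.25)(0.00)] = 0.0900
  C_13 = (-0.15)(-0.35) − (0.70)(0.00) = 0.0525
  C_21 = −[(-0.05)(0.60) − (-0.05)(-0.35)] = 0.0475
  C_22 = (0.65)(0.60) − (-0.05)(0.00) = 0.3900
  C_23 = −[(0.65)(-0.35) − (-0.05)(0.00)] = 0.2275
  C_31 = (-0.05)(-0.25) − (-0.05)(0.70) = 0.0475
  C_32 = −[(0.65)(-0.25) − (-0.05)(-0.15)] = 0.1700
  C_33 = (0.65)(0.70) − (-0.05)(-0.15) = 0.4475
det(I−A) = Σ_j (I−A)_1j·C_1j = (0.65)(0.3325) + (-0.05)(0.0900) + (-0.05)(0.0525) = 0.2090
adj(I−A) = Cᵀ =
  [ 0.3325   0.0475   0.0475]
  [ 0.0900   0.3900   0.1700]
  [ 0.0525   0.2275   0.4475]
(I − A)⁻¹ = adj(I−A) / det(I−A) ≈
  [   1.59091     0.22727     0.22727]
  [   0.43062     1.86603     0.81340]
  [   0.25120     1.08852     2.14115]
The output multiplier for sector j is the column-j sum of the Leontief inverse (I − A)⁻¹ = adj(I−A) / det(I−A).
Column C of adj(I−A): (0.0475, 0.3900, 0.2275); det(I−A) = 0.2090.
m_C = (0.0475 + 0.3900 + 0.2275) / 0.2090 = 0.665 / 0.2090 ≈ 3.1818.

m_C = 3.1818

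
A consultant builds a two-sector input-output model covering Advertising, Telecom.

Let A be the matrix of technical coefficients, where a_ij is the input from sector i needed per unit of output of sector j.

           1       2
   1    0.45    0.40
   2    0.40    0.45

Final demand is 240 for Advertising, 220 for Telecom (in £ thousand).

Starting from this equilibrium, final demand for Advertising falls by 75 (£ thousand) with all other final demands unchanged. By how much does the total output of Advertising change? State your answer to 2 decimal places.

I − A =
  [   0.55    -0.40]
  [  -0.40     0.55]
det(I−A) = (0.55)(0.55) − (-0.40)(-0.40) = 0.1425
adj(I−A) = [[0.55, 0.40], [0.40, 0.55]]
(I − A)⁻¹ = adj(I−A) / det(I−A) ≈
  [   3.8596     2.8070]
  [   2.8070     3.8596]
Δx = (I − A)⁻¹ Δd with Δd having -75 in the Advertising component and 0 elsewhere.
So Δx_1 = L_11 · (-75), where L_11 = adj(I−A)_11 / det(I−A) = 0.55 / 0.1425.
Δx_1 = 0.55 × (-75) / 0.1425 = -41.25 / 0.1425 ≈ -289.47.

Δx_1 = -289.47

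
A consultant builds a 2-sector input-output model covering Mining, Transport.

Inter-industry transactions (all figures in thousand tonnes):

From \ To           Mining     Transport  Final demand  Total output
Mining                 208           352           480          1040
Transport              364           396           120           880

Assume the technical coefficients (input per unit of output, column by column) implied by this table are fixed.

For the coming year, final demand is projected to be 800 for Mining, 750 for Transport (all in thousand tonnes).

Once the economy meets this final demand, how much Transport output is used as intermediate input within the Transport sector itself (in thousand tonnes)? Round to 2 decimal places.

Technical coefficients a_ij = z_ij / X_j:
  a_MM = 208/1040 = 0.20, a_TM = 364/1040 = 0.35
  a_MT = 352/880 = 0.40, a_TT = 396/880 = 0.45
I − A =
  [   0.80    -0.40]
  [  -0.35     0.55]
det(I−A) = (0.80)(0.55) − (-0.40)(-0.35) = 0.3000
adj(I−A) = [[0.55, 0.40], [0.35, 0.80]]
(I − A)⁻¹ = adj(I−A) / det(I−A) ≈
  [   1.8333     1.3333]
  [   1.1667     2.6667]
First solve x = (I − A)⁻¹ d = adj(I−A)·d / det(I−A); in particular x_T = (0.35·800 + 0.80·750) / 0.3000 = 880.00 / 0.3000 ≈ 2933.3333.
Intermediate flow from T to T: z_TT = a_TT · x_T = 0.45 × 880.00 / 0.3000 = 396.00 / 0.3000 = 1320.00.

z_TT = 1320.00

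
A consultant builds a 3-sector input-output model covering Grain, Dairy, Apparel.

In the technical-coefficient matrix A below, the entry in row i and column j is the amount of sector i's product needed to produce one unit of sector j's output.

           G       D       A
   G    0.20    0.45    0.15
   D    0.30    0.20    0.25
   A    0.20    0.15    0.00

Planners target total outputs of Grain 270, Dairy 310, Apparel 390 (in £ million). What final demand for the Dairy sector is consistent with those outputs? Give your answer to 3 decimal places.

d_D = 69.500

I − A =
  [   0.80    -0.45    -0.15]
  [  -0.30     0.80    -0.25]
  [  -0.20    -0.15     1.00]
d = (I − A) x:
  d_G = (+0.80)·270 + (-0.45)·310 + (-0.15)·390 = 18.000
  d_D = (-0.30)·270 + (+0.80)·310 + (-0.25)·390 = 69.500
  d_A = (-0.20)·270 + (-0.15)·310 + (+1.00)·390 = 289.500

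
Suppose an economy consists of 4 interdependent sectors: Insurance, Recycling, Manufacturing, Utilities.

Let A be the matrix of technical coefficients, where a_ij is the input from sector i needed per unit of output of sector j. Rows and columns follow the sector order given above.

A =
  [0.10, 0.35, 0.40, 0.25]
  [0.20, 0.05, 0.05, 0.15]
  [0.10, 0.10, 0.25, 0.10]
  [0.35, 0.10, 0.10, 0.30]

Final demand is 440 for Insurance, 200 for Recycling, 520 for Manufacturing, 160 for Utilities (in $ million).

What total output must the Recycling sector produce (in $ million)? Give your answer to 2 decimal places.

x_R = 870.99

I − A =
  [   0.90    -0.35    -0.40    -0.25]
  [  -0.20     0.95    -0.05    -0.15]
  [  -0.10    -0.10     0.75    -0.10]
  [  -0.35    -0.10    -0.10     0.70]
Compute the cofactors C_ij = (−1)^(i+j)·(3×3 minor ij) of I−A; the adjugate is their transpose:
adj(I−A) = Cᵀ =
  [ 0.472500   0.233500   0.302500   0.262000]
  [ 0.149125   0.353375   0.122625   0.146500]
  [ 0.119500   0.102500   0.429500   0.126000]
  [ 0.274625   0.181875   0.230125   0.536500]
det(I−A) = Σ_j (I−A)_1j·C_1j = (0.90)(0.472500) + (-0.35)(0.149125) + (-0.40)(0.119500) + (-0.25)(0.274625) = 0.2566
(I − A)⁻¹ = adj(I−A) / det(I−A) ≈
  [   1.8414     0.9100     1.1789     1.0210]
  [   0.5812     1.3771     0.4779     0.5709]
  [   0.4657     0.3995     1.6738     0.4910]
  [   1.0702     0.7088     0.8968     2.0908]
x = (I − A)⁻¹ d = adj(I−A)·d / det(I−A), with det(I−A) = 0.2566:
  x_I = (0.472500·440 + 0.233500·200 + 0.302500·520 + 0.262000·160) / 0.2566 = 453.82 / 0.2566 ≈ 1768.59
  x_R = (0.149125·440 + 0.353375·200 + 0.122625·520 + 0.146500·160) / 0.2566 = 223.495 / 0.2566 ≈ 870.99
  x_M = (0.119500·440 + 0.102500·200 + 0.429500·520 + 0.126000·160) / 0.2566 = 316.58 / 0.2566 ≈ 1233.75
  x_U = (0.274625·440 + 0.181875·200 + 0.230125·520 + 0.536500·160) / 0.2566 = 362.715 / 0.2566 ≈ 1413.54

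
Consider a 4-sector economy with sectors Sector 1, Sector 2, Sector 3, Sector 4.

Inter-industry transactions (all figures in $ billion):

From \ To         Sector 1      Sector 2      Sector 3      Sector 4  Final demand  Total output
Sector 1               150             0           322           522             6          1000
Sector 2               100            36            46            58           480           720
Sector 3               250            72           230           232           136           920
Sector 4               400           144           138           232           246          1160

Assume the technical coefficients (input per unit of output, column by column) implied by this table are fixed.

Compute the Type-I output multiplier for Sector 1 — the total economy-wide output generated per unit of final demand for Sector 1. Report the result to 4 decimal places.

m_1 = 6.1789

Technical coefficients a_ij = z_ij / X_j:
  a_11 = 150/1000 = 0.15, a_21 = 100/1000 = 0.10, a_31 = 250/1000 = 0.25, a_41 = 400/1000 = 0.40
  a_12 = 0/720 = 0.00, a_22 = 36/720 = 0.05, a_32 = 72/720 = 0.10, a_42 = 144/720 = 0.20
  a_13 = 322/920 = 0.35, a_23 = 46/920 = 0.05, a_33 = 230/920 = 0.25, a_43 = 138/920 = 0.15
  a_14 = 522/1160 = 0.45, a_24 = 58/1160 = 0.05, a_34 = 232/1160 = 0.20, a_44 = 232/1160 = 0.20
I − A =
  [   0.85     0.00    -0.35    -0.45]
  [  -0.10     0.95    -0.05    -0.05]
  [  -0.25    -0.10     0.75    -0.20]
  [  -0.40    -0.20    -0.15     0.80]
Compute the cofactors C_ij = (−1)^(i+j)·(3×3 minor ij) of I−A; the adjugate is their transpose:
adj(I−A) = Cᵀ =
  [ 0.527250   0.116250   0.331125   0.386625]
  [ 0.087875   0.234625   0.073125   0.082375]
  [ 0.277500   0.106500   0.457500   0.277125]
  [ 0.337625   0.136750   0.269625   0.514750]
det(I−A) = Σ_j (I−A)_1j·C_1j = (0.85)(0.527250) + (0.00)(0.087875) + (-0.35)(0.277500) + (-0.45)(0.337625) = 0.19910625
(I − A)⁻¹ = adj(I−A) / det(I−A) ≈
  [   2.64808     0.58386     1.66306     1.94180]
  [   0.44135     1.17839     0.36727     0.41372]
  [   1.39373     0.53489     2.29777     1.39184]
  [   1.69570     0.68682     1.35418     2.58530]
The output multiplier for sector j is the column-j sum of the Leontief inverse (I − A)⁻¹ = adj(I−A) / det(I−A).
Column 1 of adj(I−A): (0.527250, 0.087875, 0.277500, 0.337625); det(I−A) = 0.19910625.
m_1 = (0.527250 + 0.087875 + 0.277500 + 0.337625) / 0.19910625 = 1.23025 / 0.19910625 ≈ 6.1789.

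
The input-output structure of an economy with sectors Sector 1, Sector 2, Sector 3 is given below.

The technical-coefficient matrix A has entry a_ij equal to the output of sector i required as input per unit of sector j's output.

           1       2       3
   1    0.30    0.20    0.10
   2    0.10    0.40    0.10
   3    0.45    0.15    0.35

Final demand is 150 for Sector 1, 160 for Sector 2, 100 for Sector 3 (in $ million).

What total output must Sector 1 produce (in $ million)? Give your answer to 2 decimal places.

I − A =
  [   0.70    -0.20    -0.10]
  [  -0.10     0.60    -0.10]
  [  -0.45    -0.15     0.65]
Cofactors of I−A, C_ij = (−1)^(i+j)·(minor ij) (rows/columns in the sector order above):
  C_11 = (0.60)(0.65) − (-0.10)(-0.15) = 0.3750
  C_12 = −[(-0.10)(0.65) − (-0.10)(-0.45)] = 0.1100
  C_13 = (-0.10)(-0.15) − (0.60)(-0.45) = 0.2850
  C_21 = −[(-0.20)(0.65) − (-0.10)(-0.15)] = 0.1450
  C_22 = (0.70)(0.65) − (-0.10)(-0.45) = 0.4100
  C_23 = −[(0.70)(-0.15) − (-0.20)(-0.45)] = 0.1950
  C_31 = (-0.20)(-0.10) − (-0.10)(0.60) = 0.0800
  C_32 = −[(0.70)(-0.10) − (-0.10)(-0.10)] = 0.0800
  C_33 = (0.70)(0.60) − (-0.20)(-0.10) = 0.4000
det(I−A) = Σ_j (I−A)_1j·C_1j = (0.70)(0.3750) + (-0.20)(0.1100) + (-0.10)(0.2850) = 0.2120
adj(I−A) = Cᵀ =
  [ 0.3750   0.1450   0.0800]
  [ 0.1100   0.4100   0.0800]
  [ 0.2850   0.1950   0.4000]
(I − A)⁻¹ = adj(I−A) / det(I−A) ≈
  [   1.7689     0.6840     0.3774]
  [   0.5189     1.9340     0.3774]
  [   1.3443     0.9198     1.8868]
x = (I − A)⁻¹ d = adj(I−A)·d / det(I−A), with det(I−A) = 0.2120:
  x_1 = (0.3750·150 + 0.1450·160 + 0.0800·100) / 0.2120 = 87.45 / 0.2120 = 412.50
  x_2 = (0.1100·150 + 0.4100·160 + 0.0800·100) / 0.2120 = 90.10 / 0.2120 = 425.00
  x_3 = (0.2850·150 + 0.1950·160 + 0.4000·100) / 0.2120 = 113.95 / 0.2120 = 537.50

x_1 = 412.50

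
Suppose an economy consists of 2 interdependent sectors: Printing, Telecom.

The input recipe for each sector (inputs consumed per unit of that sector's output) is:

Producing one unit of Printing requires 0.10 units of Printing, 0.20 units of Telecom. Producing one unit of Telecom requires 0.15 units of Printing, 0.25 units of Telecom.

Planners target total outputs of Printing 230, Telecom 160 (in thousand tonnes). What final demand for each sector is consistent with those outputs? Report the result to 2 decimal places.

d_1 = 183.00, d_2 = 74.00

I − A =
  [   0.90    -0.15]
  [  -0.20     0.75]
d = (I − A) x:
  d_1 = (+0.90)·230 + (-0.15)·160 = 183.00
  d_2 = (-0.20)·230 + (+0.75)·160 = 74.00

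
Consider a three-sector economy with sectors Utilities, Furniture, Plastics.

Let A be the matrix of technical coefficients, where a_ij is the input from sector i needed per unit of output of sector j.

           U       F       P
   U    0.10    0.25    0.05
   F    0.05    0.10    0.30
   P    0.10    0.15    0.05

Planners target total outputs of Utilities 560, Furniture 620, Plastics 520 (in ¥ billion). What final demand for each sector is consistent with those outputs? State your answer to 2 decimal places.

d_U = 323.00, d_F = 374.00, d_P = 345.00

I − A =
  [   0.90    -0.25    -0.05]
  [  -0.05     0.90    -0.30]
  [  -0.10    -0.15     0.95]
d = (I − A) x:
  d_U = (+0.90)·560 + (-0.25)·620 + (-0.05)·520 = 323.00
  d_F = (-0.05)·560 + (+0.90)·620 + (-0.30)·520 = 374.00
  d_P = (-0.10)·560 + (-0.15)·620 + (+0.95)·520 = 345.00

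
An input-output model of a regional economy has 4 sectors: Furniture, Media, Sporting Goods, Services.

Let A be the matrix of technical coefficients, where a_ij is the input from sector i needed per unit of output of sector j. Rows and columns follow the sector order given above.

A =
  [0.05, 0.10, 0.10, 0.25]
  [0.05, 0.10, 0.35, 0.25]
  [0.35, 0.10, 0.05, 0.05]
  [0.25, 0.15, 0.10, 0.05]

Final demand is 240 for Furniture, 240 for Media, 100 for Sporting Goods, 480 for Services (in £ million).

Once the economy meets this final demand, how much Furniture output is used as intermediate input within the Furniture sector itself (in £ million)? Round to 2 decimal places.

I − A =
  [   0.95    -0.10    -0.10    -0.25]
  [  -0.05     0.90    -0.35    -0.25]
  [  -0.35    -0.10     0.95    -0.05]
  [  -0.25    -0.15    -0.10     0.95]
Compute the cofactors C_ij = (−1)^(i+j)·(3×3 minor ij) of I−A; the adjugate is their transpose:
adj(I−A) = Cᵀ =
  [ 0.733750   0.138125   0.153125   0.237500]
  [ 0.233750   0.750000   0.330000   0.276250]
  [ 0.308750   0.138750   0.707500   0.155000]
  [ 0.262500   0.169375   0.166875   0.730000]
det(I−A) = Σ_j (I−A)_1j·C_1j = (0.95)(0.733750) + (-0.10)(0.233750) + (-0.10)(0.308750) + (-0.25)(0.262500) = 0.5771875
(I − A)⁻¹ = adj(I−A) / det(I−A) ≈
  [   1.2713     0.2393     0.2653     0.4115]
  [   0.4050     1.2994     0.5717     0.4786]
  [   0.5349     0.2404     1.2258     0.2685]
  [   0.4548     0.2934     0.2891     1.2648]
First solve x = (I − A)⁻¹ d = adj(I−A)·d / det(I−A); in particular x_1 = (0.733750·240 + 0.138125·240 + 0.153125·100 + 0.237500·480) / 0.5771875 = 338.5625 / 0.5771875 ≈ 586.5728.
Intermediate flow from 1 to 1: z_11 = a_11 · x_1 = 0.05 × 338.5625 / 0.5771875 = 16.928125 / 0.5771875 ≈ 29.33.

z_11 = 29.33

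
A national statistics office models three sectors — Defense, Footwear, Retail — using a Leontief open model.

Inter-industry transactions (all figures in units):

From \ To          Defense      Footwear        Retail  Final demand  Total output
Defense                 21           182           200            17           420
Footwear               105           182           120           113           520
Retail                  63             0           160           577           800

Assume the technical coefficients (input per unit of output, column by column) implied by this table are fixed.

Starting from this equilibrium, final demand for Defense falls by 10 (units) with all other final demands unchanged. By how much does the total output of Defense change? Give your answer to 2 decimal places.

Technical coefficients a_ij = z_ij / X_j:
  a_DD = 21/420 = 0.05, a_FD = 105/420 = 0.25, a_RD = 63/420 = 0.15
  a_DF = 182/520 = 0.35, a_FF = 182/520 = 0.35, a_RF = 0/520 = 0.00
  a_DR = 200/800 = 0.25, a_FR = 120/800 = 0.15, a_RR = 160/800 = 0.20
I − A =
  [   0.95    -0.35    -0.25]
  [  -0.25     0.65    -0.15]
  [  -0.15     0.00     0.80]
Cofactors of I−A, C_ij = (−1)^(i+j)·(minor ij) (rows/columns in the sector order above):
  C_11 = (0.65)(0.80) − (-0.15)(0.00) = 0.5200
  C_12 = −[(-0.25)(0.80) − (-0.15)(-0.15)] = 0.2225
  C_13 = (-0.25)(0.00) − (0.65)(-0.15) = 0.0975
  C_21 = −[(-0.35)(0.80) − (-0.25)(0.00)] = 0.2800
  C_22 = (0.95)(0.80) − (-0.25)(-0.15) = 0.7225
  C_23 = −[(0.95)(0.00) − (-0.35)(-0.15)] = 0.0525
  C_31 = (-0.35)(-0.15) − (-0.25)(0.65) = 0.2150
  C_32 = −[(0.95)(-0.15) − (-0.25)(-0.25)] = 0.2050
  C_33 = (0.95)(0.65) − (-0.35)(-0.25) = 0.5300
det(I−A) = Σ_j (I−A)_1j·C_1j = (0.95)(0.5200) + (-0.35)(0.2225) + (-0.25)(0.0975) = 0.39175
adj(I−A) = Cᵀ =
  [ 0.5200   0.2800   0.2150]
  [ 0.2225   0.7225   0.2050]
  [ 0.0975   0.0525   0.5300]
(I − A)⁻¹ = adj(I−A) / det(I−A) ≈
  [   1.3274     0.7147     0.5488]
  [   0.5680     1.8443     0.5233]
  [   0.2489     0.1340     1.3529]
Δx = (I − A)⁻¹ Δd with Δd having -10 in the Defense component and 0 elsewhere.
So Δx_D = L_DD · (-10), where L_DD = adj(I−A)_DD / det(I−A) = 0.5200 / 0.39175.
Δx_D = 0.5200 × (-10) / 0.39175 = -5.20 / 0.39175 ≈ -13.27.

Δx_D = -13.27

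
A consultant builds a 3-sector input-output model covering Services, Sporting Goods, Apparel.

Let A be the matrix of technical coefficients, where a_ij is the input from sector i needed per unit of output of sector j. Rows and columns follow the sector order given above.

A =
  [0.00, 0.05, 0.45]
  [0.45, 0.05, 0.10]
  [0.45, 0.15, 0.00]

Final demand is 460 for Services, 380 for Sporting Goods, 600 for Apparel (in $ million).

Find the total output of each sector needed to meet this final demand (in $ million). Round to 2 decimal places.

I − A =
  [   1.00    -0.05    -0.45]
  [  -0.45     0.95    -0.10]
  [  -0.45    -0.15     1.00]
Cofactors of I−A, C_ij = (−1)^(i+j)·(minor ij) (rows/columns in the sector order above):
  C_11 = (0.95)(1.00) − (-0.10)(-0.15) = 0.9350
  C_12 = −[(-0.45)(1.00) − (-0.10)(-0.45)] = 0.4950
  C_13 = (-0.45)(-0.15) − (0.95)(-0.45) = 0.4950
  C_21 = −[(-0.05)(1.00) − (-0.45)(-0.15)] = 0.1175
  C_22 = (1.00)(1.00) − (-0.45)(-0.45) = 0.7975
  C_23 = −[(1.00)(-0.15) − (-0.05)(-0.45)] = 0.1725
  C_31 = (-0.05)(-0.10) − (-0.45)(0.95) = 0.4325
  C_32 = −[(1.00)(-0.10) − (-0.45)(-0.45)] = 0.3025
  C_33 = (1.00)(0.95) − (-0.05)(-0.45) = 0.9275
det(I−A) = Σ_j (I−A)_1j·C_1j = (1.00)(0.9350) + (-0.05)(0.4950) + (-0.45)(0.4950) = 0.6875
adj(I−A) = Cᵀ =
  [ 0.9350   0.1175   0.4325]
  [ 0.4950   0.7975   0.3025]
  [ 0.4950   0.1725   0.9275]
(I − A)⁻¹ = adj(I−A) / det(I−A) ≈
  [   1.3600     0.1709     0.6291]
  [   0.7200     1.1600     0.4400]
  [   0.7200     0.2509     1.3491]
x = (I − A)⁻¹ d = adj(I−A)·d / det(I−A), with det(I−A) = 0.6875:
  x_1 = (0.9350·460 + 0.1175·380 + 0.4325·600) / 0.6875 = 734.25 / 0.6875 = 1068.00
  x_2 = (0.4950·460 + 0.7975·380 + 0.3025·600) / 0.6875 = 712.25 / 0.6875 = 1036.00
  x_3 = (0.4950·460 + 0.1725·380 + 0.9275·600) / 0.6875 = 849.75 / 0.6875 = 1236.00

x_1 = 1068.00, x_2 = 1036.00, x_3 = 1236.00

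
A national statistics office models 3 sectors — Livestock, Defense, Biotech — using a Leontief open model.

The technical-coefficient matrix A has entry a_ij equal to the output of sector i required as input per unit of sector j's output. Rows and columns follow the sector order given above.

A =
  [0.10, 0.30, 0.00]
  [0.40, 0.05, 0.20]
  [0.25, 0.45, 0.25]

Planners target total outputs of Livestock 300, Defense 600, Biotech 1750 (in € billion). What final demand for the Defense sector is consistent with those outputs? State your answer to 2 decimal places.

d_2 = 100.00

I − A =
  [   0.90    -0.30     0.00]
  [  -0.40     0.95    -0.20]
  [  -0.25    -0.45     0.75]
d = (I − A) x:
  d_1 = (+0.90)·300 + (-0.30)·600 + (+0.00)·1750 = 90.00
  d_2 = (-0.40)·300 + (+0.95)·600 + (-0.20)·1750 = 100.00
  d_3 = (-0.25)·300 + (-0.45)·600 + (+0.75)·1750 = 967.50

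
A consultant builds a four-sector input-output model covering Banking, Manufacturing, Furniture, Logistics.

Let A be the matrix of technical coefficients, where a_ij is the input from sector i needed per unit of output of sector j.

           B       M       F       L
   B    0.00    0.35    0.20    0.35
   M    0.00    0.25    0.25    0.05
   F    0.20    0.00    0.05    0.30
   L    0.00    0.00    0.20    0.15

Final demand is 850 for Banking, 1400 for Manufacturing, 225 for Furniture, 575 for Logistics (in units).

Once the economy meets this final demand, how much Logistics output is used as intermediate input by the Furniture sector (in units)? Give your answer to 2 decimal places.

I − A =
  [   1.00    -0.35    -0.20    -0.35]
  [   0.00     0.75    -0.25    -0.05]
  [  -0.20     0.00     0.95    -0.30]
  [   0.00     0.00    -0.20     0.85]
Compute the cofactors C_ij = (−1)^(i+j)·(3×3 minor ij) of I−A; the adjugate is their transpose:
adj(I−A) = Cᵀ =
  [ 0.560625   0.261625   0.257875   0.337250]
  [ 0.044500   0.699500   0.222500   0.138000]
  [ 0.127500   0.059500   0.637500   0.281000]
  [ 0.030000   0.014000   0.150000   0.665000]
det(I−A) = Σ_j (I−A)_1j·C_1j = (1.00)(0.560625) + (-0.35)(0.044500) + (-0.20)(0.127500) + (-0.35)(0.030000) = 0.50905
(I − A)⁻¹ = adj(I−A) / det(I−A) ≈
  [   1.1013     0.5139     0.5066     0.6625]
  [   0.0874     1.3741     0.4371     0.2711]
  [   0.2505     0.1169     1.2523     0.5520]
  [   0.0589     0.0275     0.2947     1.3064]
First solve x = (I − A)⁻¹ d = adj(I−A)·d / det(I−A); in particular x_F = (0.127500·850 + 0.059500·1400 + 0.637500·225 + 0.281000·575) / 0.50905 = 496.6875 / 0.50905 ≈ 975.7146.
Intermediate flow from L to F: z_LF = a_LF · x_F = 0.20 × 496.6875 / 0.50905 = 99.3375 / 0.50905 ≈ 195.14.

z_LF = 195.14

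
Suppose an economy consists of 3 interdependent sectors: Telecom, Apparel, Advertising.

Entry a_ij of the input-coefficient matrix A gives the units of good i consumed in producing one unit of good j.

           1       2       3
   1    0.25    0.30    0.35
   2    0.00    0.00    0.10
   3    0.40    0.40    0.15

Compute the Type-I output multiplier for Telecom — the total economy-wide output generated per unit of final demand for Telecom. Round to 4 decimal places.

m_1 = 2.7442

I − A =
  [   0.75    -0.30    -0.35]
  [   0.00     1.00    -0.10]
  [  -0.40    -0.40     0.85]
Cofactors of I−A, C_ij = (−1)^(i+j)·(minor ij) (rows/columns in the sector order above):
  C_11 = (1.00)(0.85) − (-0.10)(-0.40) = 0.8100
  C_12 = −[(0.00)(0.85) − (-0.10)(-0.40)] = 0.0400
  C_13 = (0.00)(-0.40) − (1.00)(-0.40) = 0.4000
  C_21 = −[(-0.30)(0.85) − (-0.35)(-0.40)] = 0.3950
  C_22 = (0.75)(0.85) − (-0.35)(-0.40) = 0.4975
  C_23 = −[(0.75)(-0.40) − (-0.30)(-0.40)] = 0.4200
  C_31 = (-0.30)(-0.10) − (-0.35)(1.00) = 0.3800
  C_32 = −[(0.75)(-0.10) − (-0.35)(0.00)] = 0.0750
  C_33 = (0.75)(1.00) − (-0.30)(0.00) = 0.7500
det(I−A) = Σ_j (I−A)_1j·C_1j = (0.75)(0.8100) + (-0.30)(0.0400) + (-0.35)(0.4000) = 0.4555
adj(I−A) = Cᵀ =
  [ 0.8100   0.3950   0.3800]
  [ 0.0400   0.4975   0.0750]
  [ 0.4000   0.4200   0.7500]
(I − A)⁻¹ = adj(I−A) / det(I−A) ≈
  [   1.77827     0.86718     0.83425]
  [   0.08782     1.09221     0.16465]
  [   0.87816     0.92206     1.64654]
The output multiplier for sector j is the column-j sum of the Leontief inverse (I − A)⁻¹ = adj(I−A) / det(I−A).
Column 1 of adj(I−A): (0.8100, 0.0400, 0.4000); det(I−A) = 0.4555.
m_1 = (0.8100 + 0.0400 + 0.4000) / 0.4555 = 1.25 / 0.4555 ≈ 2.7442.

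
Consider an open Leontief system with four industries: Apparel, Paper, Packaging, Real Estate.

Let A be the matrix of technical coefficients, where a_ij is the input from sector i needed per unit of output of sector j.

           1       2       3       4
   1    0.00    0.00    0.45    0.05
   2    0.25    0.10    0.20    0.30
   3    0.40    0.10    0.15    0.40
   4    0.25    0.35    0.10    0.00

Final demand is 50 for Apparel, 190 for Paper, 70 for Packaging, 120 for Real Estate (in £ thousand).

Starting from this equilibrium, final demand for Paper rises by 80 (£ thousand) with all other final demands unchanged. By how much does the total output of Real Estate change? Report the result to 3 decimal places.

I − A =
  [   1.00     0.00    -0.45    -0.05]
  [  -0.25     0.90    -0.20    -0.30]
  [  -0.40    -0.10     0.85    -0.40]
  [  -0.25    -0.35    -0.10     1.00]
Compute the cofactors C_ij = (−1)^(i+j)·(3×3 minor ij) of I−A; the adjugate is their transpose:
adj(I−A) = Cᵀ =
  [ 0.588750   0.123375   0.365750   0.212750]
  [ 0.378250   0.572375   0.375000   0.340625]
  [ 0.475500   0.245750   0.779375   0.409250]
  [ 0.327125   0.255750   0.300625   0.571750]
det(I−A) = Σ_j (I−A)_1j·C_1j = (1.00)(0.588750) + (0.00)(0.378250) + (-0.45)(0.475500) + (-0.05)(0.327125) = 0.35841875
(I − A)⁻¹ = adj(I−A) / det(I−A) ≈
  [   1.6426     0.3442     1.0205     0.5936]
  [   1.0553     1.5969     1.0463     0.9504]
  [   1.3267     0.6857     2.1745     1.1418]
  [   0.9127     0.7136     0.8388     1.5952]
Δx = (I − A)⁻¹ Δd with Δd having +80 in the Paper component and 0 elsewhere.
So Δx_4 = L_42 · (+80), where L_42 = adj(I−A)_42 / det(I−A) = 0.255750 / 0.35841875.
Δx_4 = 0.255750 × (+80) / 0.35841875 = 20.46 / 0.35841875 ≈ 57.084.

Δx_4 = 57.084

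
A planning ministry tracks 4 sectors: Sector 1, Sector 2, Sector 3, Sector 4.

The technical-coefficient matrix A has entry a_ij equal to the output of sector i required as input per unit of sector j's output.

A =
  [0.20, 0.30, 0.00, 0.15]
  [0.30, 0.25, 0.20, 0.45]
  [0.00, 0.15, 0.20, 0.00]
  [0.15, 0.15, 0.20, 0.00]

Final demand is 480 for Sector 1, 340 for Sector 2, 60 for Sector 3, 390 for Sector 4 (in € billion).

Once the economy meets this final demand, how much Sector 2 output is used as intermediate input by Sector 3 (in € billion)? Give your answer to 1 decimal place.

I − A =
  [   0.80    -0.30     0.00    -0.15]
  [  -0.30     0.75    -0.20    -0.45]
  [   0.00    -0.15     0.80     0.00]
  [  -0.15    -0.15    -0.20     1.00]
Compute the cofactors C_ij = (−1)^(i+j)·(3×3 minor ij) of I−A; the adjugate is their transpose:
adj(I−A) = Cᵀ =
  [ 0.502500   0.262500   0.114000   0.193500]
  [ 0.294000   0.622000   0.236500   0.324000]
  [ 0.055125   0.116625   0.412125   0.060750]
  [ 0.130500   0.156000   0.135000   0.384000]
det(I−A) = Σ_j (I−A)_1j·C_1j = (0.80)(0.502500) + (-0.30)(0.294000) + (0.00)(0.055125) + (-0.15)(0.130500) = 0.294225
(I − A)⁻¹ = adj(I−A) / det(I−A) ≈
  [   1.7079     0.8922     0.3875     0.6577]
  [   0.9992     2.1140     0.8038     1.1012]
  [   0.1874     0.3964     1.4007     0.2065]
  [   0.4435     0.5302     0.4588     1.3051]
First solve x = (I − A)⁻¹ d = adj(I−A)·d / det(I−A); in particular x_3 = (0.055125·480 + 0.116625·340 + 0.412125·60 + 0.060750·390) / 0.294225 = 114.5325 / 0.294225 ≈ 389.268.
Intermediate flow from 2 to 3: z_23 = a_23 · x_3 = 0.20 × 114.5325 / 0.294225 = 22.9065 / 0.294225 ≈ 77.9.

z_23 = 77.9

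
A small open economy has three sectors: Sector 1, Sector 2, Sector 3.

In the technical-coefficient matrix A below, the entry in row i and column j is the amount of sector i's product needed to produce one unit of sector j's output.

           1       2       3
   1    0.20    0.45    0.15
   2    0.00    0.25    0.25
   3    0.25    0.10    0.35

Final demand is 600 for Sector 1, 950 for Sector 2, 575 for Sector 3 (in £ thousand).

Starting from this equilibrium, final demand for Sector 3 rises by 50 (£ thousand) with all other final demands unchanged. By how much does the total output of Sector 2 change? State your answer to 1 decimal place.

I − A =
  [   0.80    -0.45    -0.15]
  [   0.00     0.75    -0.25]
  [  -0.25    -0.10     0.65]
Cofactors of I−A, C_ij = (−1)^(i+j)·(minor ij) (rows/columns in the sector order above):
  C_11 = (0.75)(0.65) − (-0.25)(-0.10) = 0.4625
  C_12 = −[(0.00)(0.65) − (-0.25)(-0.25)] = 0.0625
  C_13 = (0.00)(-0.10) − (0.75)(-0.25) = 0.1875
  C_21 = −[(-0.45)(0.65) − (-0.15)(-0.10)] = 0.3075
  C_22 = (0.80)(0.65) − (-0.15)(-0.25) = 0.4825
  C_23 = −[(0.80)(-0.10) − (-0.45)(-0.25)] = 0.1925
  C_31 = (-0.45)(-0.25) − (-0.15)(0.75) = 0.2250
  C_32 = −[(0.80)(-0.25) − (-0.15)(0.00)] = 0.2000
  C_33 = (0.80)(0.75) − (-0.45)(0.00) = 0.6000
det(I−A) = Σ_j (I−A)_1j·C_1j = (0.80)(0.4625) + (-0.45)(0.0625) + (-0.15)(0.1875) = 0.31375
adj(I−A) = Cᵀ =
  [ 0.4625   0.3075   0.2250]
  [ 0.0625   0.4825   0.2000]
  [ 0.1875   0.1925   0.6000]
(I − A)⁻¹ = adj(I−A) / det(I−A) ≈
  [   1.4741     0.9801     0.7171]
  [   0.1992     1.5378     0.6375]
  [   0.5976     0.6135     1.9124]
Δx = (I − A)⁻¹ Δd with Δd having +50 in the Sector 3 component and 0 elsewhere.
So Δx_2 = L_23 · (+50), where L_23 = adj(I−A)_23 / det(I−A) = 0.2000 / 0.31375.
Δx_2 = 0.2000 × (+50) / 0.31375 = 10.00 / 0.31375 ≈ 31.9.

Δx_2 = 31.9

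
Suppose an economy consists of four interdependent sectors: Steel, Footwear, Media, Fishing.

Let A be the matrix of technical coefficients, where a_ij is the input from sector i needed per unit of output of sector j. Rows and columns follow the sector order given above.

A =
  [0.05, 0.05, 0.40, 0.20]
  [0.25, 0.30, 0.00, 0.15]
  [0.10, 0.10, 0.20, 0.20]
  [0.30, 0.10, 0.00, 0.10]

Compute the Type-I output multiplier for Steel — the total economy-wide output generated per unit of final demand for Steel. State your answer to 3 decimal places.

m_1 = 2.828

I − A =
  [   0.95    -0.05    -0.40    -0.20]
  [  -0.25     0.70     0.00    -0.15]
  [  -0.10    -0.10     0.80    -0.20]
  [  -0.30    -0.10     0.00     0.90]
Compute the cofactors C_ij = (−1)^(i+j)·(3×3 minor ij) of I−A; the adjugate is their transpose:
adj(I−A) = Cᵀ =
  [ 0.49200   0.09600   0.24600   0.18000]
  [ 0.21600   0.57600   0.10800   0.16800]
  [ 0.13550   0.10800   0.52375   0.16450]
  [ 0.18800   0.09600   0.09400   0.48400]
det(I−A) = Σ_j (I−A)_1j·C_1j = (0.95)(0.49200) + (-0.05)(0.21600) + (-0.40)(0.13550) + (-0.20)(0.18800) = 0.3648
(I − A)⁻¹ = adj(I−A) / det(I−A) ≈
  [   1.3487     0.2632     0.6743     0.4934]
  [   0.5921     1.5789     0.2961     0.4605]
  [   0.3714     0.2961     1.4357     0.4509]
  [   0.5154     0.2632     0.2577     1.3268]
The output multiplier for sector j is the column-j sum of the Leontief inverse (I − A)⁻¹ = adj(I−A) / det(I−A).
Column 1 of adj(I−A): (0.49200, 0.21600, 0.13550, 0.18800); det(I−A) = 0.3648.
m_1 = (0.49200 + 0.21600 + 0.13550 + 0.18800) / 0.3648 = 1.0315 / 0.3648 ≈ 2.828.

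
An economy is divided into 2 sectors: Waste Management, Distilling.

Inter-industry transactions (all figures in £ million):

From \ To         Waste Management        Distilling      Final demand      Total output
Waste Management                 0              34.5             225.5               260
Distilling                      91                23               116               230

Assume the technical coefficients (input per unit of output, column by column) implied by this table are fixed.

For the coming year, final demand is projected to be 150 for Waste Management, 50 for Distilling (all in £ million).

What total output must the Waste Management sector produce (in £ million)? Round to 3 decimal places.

Technical coefficients a_ij = z_ij / X_j:
  a_WW = 0/260 = 0.00, a_DW = 91/260 = 0.35
  a_WD = 34.5/230 = 0.15, a_DD = 23/230 = 0.10
I − A =
  [   1.00    -0.15]
  [  -0.35     0.90]
det(I−A) = (1.00)(0.90) − (-0.15)(-0.35) = 0.8475
adj(I−A) = [[0.90, 0.15], [0.35, 1.00]]
(I − A)⁻¹ = adj(I−A) / det(I−A) ≈
  [   1.0619     0.1770]
  [   0.4130     1.1799]
x = (I − A)⁻¹ d = adj(I−A)·d / det(I−A), with det(I−A) = 0.8475:
  x_W = (0.90·150 + 0.15·50) / 0.8475 = 142.50 / 0.8475 ≈ 168.142
  x_D = (0.35·150 + 1.00·50) / 0.8475 = 102.50 / 0.8475 ≈ 120.944

x_W = 168.142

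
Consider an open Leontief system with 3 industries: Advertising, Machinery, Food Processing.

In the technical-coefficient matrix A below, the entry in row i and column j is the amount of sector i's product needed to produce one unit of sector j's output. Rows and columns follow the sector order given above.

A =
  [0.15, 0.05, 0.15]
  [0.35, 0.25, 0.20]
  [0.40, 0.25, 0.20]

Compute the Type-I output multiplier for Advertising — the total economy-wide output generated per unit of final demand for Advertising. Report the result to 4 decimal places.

m_1 = 3.3152

I − A =
  [   0.85    -0.05    -0.15]
  [  -0.35     0.75    -0.20]
  [  -0.40    -0.25     0.80]
Cofactors of I−A, C_ij = (−1)^(i+j)·(minor ij) (rows/columns in the sector order above):
  C_11 = (0.75)(0.80) − (-0.20)(-0.25) = 0.5500
  C_12 = −[(-0.35)(0.80) − (-0.20)(-0.40)] = 0.3600
  C_13 = (-0.35)(-0.25) − (0.75)(-0.40) = 0.3875
  C_21 = −[(-0.05)(0.80) − (-0.15)(-0.25)] = 0.0775
  C_22 = (0.85)(0.80) − (-0.15)(-0.40) = 0.6200
  C_23 = −[(0.85)(-0.25) − (-0.05)(-0.40)] = 0.2325
  C_31 = (-0.05)(-0.20) − (-0.15)(0.75) = 0.1225
  C_32 = −[(0.85)(-0.20) − (-0.15)(-0.35)] = 0.2225
  C_33 = (0.85)(0.75) − (-0.05)(-0.35) = 0.6200
det(I−A) = Σ_j (I−A)_1j·C_1j = (0.85)(0.5500) + (-0.05)(0.3600) + (-0.15)(0.3875) = 0.391375
adj(I−A) = Cᵀ =
  [ 0.5500   0.0775   0.1225]
  [ 0.3600   0.6200   0.2225]
  [ 0.3875   0.2325   0.6200]
(I − A)⁻¹ = adj(I−A) / det(I−A) ≈
  [   1.40530     0.19802     0.31300]
  [   0.91983     1.58416     0.56851]
  [   0.99010     0.59406     1.58416]
The output multiplier for sector j is the column-j sum of the Leontief inverse (I − A)⁻¹ = adj(I−A) / det(I−A).
Column 1 of adj(I−A): (0.5500, 0.3600, 0.3875); det(I−A) = 0.391375.
m_1 = (0.5500 + 0.3600 + 0.3875) / 0.391375 = 1.2975 / 0.391375 ≈ 3.3152.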